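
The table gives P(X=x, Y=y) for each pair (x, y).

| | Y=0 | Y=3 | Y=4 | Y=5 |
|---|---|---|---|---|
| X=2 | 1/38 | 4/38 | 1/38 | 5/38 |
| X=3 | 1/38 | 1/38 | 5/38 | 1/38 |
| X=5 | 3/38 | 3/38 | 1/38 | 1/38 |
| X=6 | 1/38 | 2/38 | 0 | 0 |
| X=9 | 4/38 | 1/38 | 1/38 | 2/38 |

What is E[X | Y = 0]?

31/5

P(Y = 0) = 5/19.
Σ X·P over the event = 2·(1/38) + 3·(1/38) + 5·(3/38) + 6·(1/38) + 9·(4/38) = 31/19.
E[X | Y = 0] = (31/19) / (5/19) = 31/5.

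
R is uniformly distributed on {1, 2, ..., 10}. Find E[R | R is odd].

Given R is odd, R is equally likely to be any of {1, 3, 5, 7, 9}.
E[R | R is odd] = (1 + 3 + 5 + 7 + 9) / 5 = 5.

5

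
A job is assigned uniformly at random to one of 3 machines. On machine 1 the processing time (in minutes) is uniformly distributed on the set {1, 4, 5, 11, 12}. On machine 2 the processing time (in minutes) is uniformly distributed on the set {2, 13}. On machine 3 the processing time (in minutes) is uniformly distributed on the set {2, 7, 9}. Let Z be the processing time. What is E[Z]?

67/10

E[Z | machine 1] = (1+4+5+11+12)/5 = 33/5.
E[Z | machine 2] = (2+13)/2 = 15/2.
E[Z | machine 3] = (2+7+9)/3 = 6.
By the law of total expectation,
E[Z] = (1/3)·(33/5) + (1/3)·(15/2) + (1/3)·(6) = 67/10.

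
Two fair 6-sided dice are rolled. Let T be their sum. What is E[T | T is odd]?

7

P(T is odd) = 1/2.
Σ over the event: 3·1/18 + 5·1/9 + 7·1/6 + 9·1/9 + 11·1/18 = 7/2.
E[T | T is odd] = (7/2) / (1/2) = 7.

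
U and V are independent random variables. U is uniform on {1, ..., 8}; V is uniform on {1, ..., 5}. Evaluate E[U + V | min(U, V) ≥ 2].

P(min(U, V) ≥ 2) = 7/10.
Summing (U+V)·P(x,y) over outcomes with min(U, V) ≥ 2 gives 119/20.
E[U + V | min(U, V) ≥ 2] = (119/20) / (7/10) = 17/2.

17/2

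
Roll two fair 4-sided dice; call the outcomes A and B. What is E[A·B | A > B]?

35/6

Outcomes with A > B: (2,1), (3,1), (3,2), (4,1), (4,2), (4,3), each with probability 1/16.
E[A·B | A > B] = (2 + 3 + 6 + 4 + 8 + 12) / 6 = 35/6.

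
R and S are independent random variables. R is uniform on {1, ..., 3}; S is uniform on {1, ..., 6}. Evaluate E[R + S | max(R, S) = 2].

Outcomes with max(R, S) = 2: (1,2), (2,1), (2,2), each with probability 1/18.
E[R + S | max(R, S) = 2] = (3 + 3 + 4) / 3 = 10/3.

10/3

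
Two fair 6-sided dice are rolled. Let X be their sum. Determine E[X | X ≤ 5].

P(X ≤ 5) = 5/18.
Σ over the event: 2·1/36 + 3·1/18 + 4·1/12 + 5·1/9 = 10/9.
E[X | X ≤ 5] = (10/9) / (5/18) = 4.

4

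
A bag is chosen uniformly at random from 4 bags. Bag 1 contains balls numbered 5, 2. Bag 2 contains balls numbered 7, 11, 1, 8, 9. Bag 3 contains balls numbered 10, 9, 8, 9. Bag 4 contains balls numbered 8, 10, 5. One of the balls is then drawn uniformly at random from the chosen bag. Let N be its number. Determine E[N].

E[N | bag 1] = (5+2)/2 = 7/2.
E[N | bag 2] = (7+11+1+8+9)/5 = 36/5.
E[N | bag 3] = (10+9+8+9)/4 = 9.
E[N | bag 4] = (8+10+5)/3 = 23/3.
E[N] = (1/4)·(7/2) + (1/4)·(36/5) + (1/4)·(9) + (1/4)·(23/3) = 821/120.

821/120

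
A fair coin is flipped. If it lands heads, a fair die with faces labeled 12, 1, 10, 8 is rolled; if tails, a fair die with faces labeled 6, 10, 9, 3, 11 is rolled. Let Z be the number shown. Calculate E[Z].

E[Z | heads] = (12+1+10+8)/4 = 31/4.
E[Z | tails] = (6+10+9+3+11)/5 = 39/5.
By the law of total expectation,
E[Z] = (1/2)·(31/4) + (1/2)·(39/5) = 311/40.

311/40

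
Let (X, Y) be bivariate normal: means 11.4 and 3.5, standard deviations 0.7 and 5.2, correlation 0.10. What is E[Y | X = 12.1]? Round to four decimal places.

4.0200

The regression of Y on X has slope ρ·σ_Y/σ_X and passes through (μ_X, μ_Y).
E[Y | X=12.1] = 3.5 + (0.10)·(5.2/0.7)·(12.1 − (11.4)) = 3.5 + (0.74286)·(0.7) = 4.0200.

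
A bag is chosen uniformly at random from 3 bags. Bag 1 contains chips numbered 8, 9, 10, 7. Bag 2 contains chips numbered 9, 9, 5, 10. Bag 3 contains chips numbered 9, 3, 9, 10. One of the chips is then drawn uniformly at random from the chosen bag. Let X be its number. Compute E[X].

49/6

E[X | bag 1] = (8+9+10+7)/4 = 17/2.
E[X | bag 2] = (9+9+5+10)/4 = 33/4.
E[X | bag 3] = (9+3+9+10)/4 = 31/4.
By the law of total expectation,
E[X] = (1/3)·(17/2) + (1/3)·(33/4) + (1/3)·(31/4) = 49/6.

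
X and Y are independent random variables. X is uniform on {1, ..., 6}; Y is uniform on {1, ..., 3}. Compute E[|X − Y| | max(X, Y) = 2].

2/3

Outcomes with max(X, Y) = 2: (1,2), (2,1), (2,2), each with probability 1/18.
E[|X − Y| | max(X, Y) = 2] = (1 + 1 + 0) / 3 = 2/3.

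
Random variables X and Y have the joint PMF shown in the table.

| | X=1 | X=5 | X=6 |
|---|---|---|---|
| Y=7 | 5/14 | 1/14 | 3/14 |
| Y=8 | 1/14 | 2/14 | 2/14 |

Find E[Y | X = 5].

P(X = 5) = 3/14.
Σ Y·P over the event = 7·(1/14) + 8·(2/14) = 23/14.
E[Y | X = 5] = (23/14) / (3/14) = 23/3.

23/3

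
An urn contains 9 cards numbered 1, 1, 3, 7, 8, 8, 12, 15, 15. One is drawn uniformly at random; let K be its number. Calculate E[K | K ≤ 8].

14/3

P(K ≤ 8) = 2/3.
Σ over the event: 1·2/9 + 3·1/9 + 7·1/9 + 8·2/9 = 28/9.
E[K | K ≤ 8] = (28/9) / (2/3) = 14/3.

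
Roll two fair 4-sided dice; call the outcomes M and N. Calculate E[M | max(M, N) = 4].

Outcomes with max(M, N) = 4: (1,4), (2,4), (3,4), (4,1), (4,2), (4,3), (4,4), each with probability 1/16.
E[M | max(M, N) = 4] = (1 + 2 + 3 + 4 + 4 + 4 + 4) / 7 = 22/7.

22/7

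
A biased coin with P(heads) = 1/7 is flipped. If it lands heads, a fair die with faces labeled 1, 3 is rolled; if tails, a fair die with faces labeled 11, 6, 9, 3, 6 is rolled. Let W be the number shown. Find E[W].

E[W | heads] = (1+3)/2 = 2.
E[W | tails] = (11+6+9+3+6)/5 = 7.
By the law of total expectation,
E[W] = (1/7)·(2) + (6/7)·(7) = 44/7.

44/7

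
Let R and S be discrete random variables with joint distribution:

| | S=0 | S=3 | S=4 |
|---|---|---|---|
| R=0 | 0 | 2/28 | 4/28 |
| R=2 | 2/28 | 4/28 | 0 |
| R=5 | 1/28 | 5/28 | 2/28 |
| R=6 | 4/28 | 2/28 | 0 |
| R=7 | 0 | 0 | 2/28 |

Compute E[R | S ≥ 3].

23/7

P(S ≥ 3) = 3/4.
Σ R·P over the event = 0·(2/28) + 0·(4/28) + 2·(4/28) + 5·(5/28) + 5·(2/28) + 6·(2/28) + 7·(2/28) = 69/28.
E[R | S ≥ 3] = (69/28) / (3/4) = 23/7.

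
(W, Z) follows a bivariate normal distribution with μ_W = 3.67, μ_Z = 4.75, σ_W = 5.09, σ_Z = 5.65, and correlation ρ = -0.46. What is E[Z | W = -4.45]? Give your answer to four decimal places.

E[Z | W=x] = μ_Z + ρ(σ_Z/σ_W)(x − μ_W) for jointly normal variables.
E[Z | W=-4.45] = 4.75 + (-0.46)·(5.65/5.09)·(-4.45 − (3.67)) = 4.75 + (-0.510609)·(-8.12) = 8.8961.

8.8961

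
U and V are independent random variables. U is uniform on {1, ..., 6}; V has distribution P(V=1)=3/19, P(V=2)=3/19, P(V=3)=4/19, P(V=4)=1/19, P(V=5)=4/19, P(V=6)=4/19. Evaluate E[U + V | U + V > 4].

749/95

P(U + V > 4) = 5/6.
Summing (U+V)·P(x,y) over outcomes with U + V > 4 gives 749/114.
E[U + V | U + V > 4] = (749/114) / (5/6) = 749/95.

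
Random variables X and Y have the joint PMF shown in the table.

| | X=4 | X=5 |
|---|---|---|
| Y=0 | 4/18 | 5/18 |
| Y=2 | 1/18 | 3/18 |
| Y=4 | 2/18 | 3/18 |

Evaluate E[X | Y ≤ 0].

41/9

P(Y ≤ 0) = 1/2.
Summing X·P(X=x,Y=y) over the conditioning event gives 41/18.
E[X | Y ≤ 0] = (41/18) / (1/2) = 41/9.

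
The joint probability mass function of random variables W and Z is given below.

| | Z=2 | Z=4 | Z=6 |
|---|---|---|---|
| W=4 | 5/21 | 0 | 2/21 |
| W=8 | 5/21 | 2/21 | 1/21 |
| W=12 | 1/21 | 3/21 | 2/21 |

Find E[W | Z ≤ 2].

72/11

P(Z ≤ 2) = 11/21.
Σ W·P over the event = 4·(5/21) + 8·(5/21) + 12·(1/21) = 24/7.
E[W | Z ≤ 2] = (24/7) / (11/21) = 72/11.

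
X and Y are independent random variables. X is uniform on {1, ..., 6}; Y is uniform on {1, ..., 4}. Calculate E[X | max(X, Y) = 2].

P(max(X, Y) = 2) = 1/8.
Summing X·P(x,y) over outcomes with max(X, Y) = 2 gives 5/24.
E[X | max(X, Y) = 2] = (5/24) / (1/8) = 5/3.

5/3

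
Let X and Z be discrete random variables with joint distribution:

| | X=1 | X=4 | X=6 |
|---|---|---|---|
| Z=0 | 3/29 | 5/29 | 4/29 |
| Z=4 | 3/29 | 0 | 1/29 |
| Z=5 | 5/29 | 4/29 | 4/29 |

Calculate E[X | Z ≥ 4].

54/17

P(Z ≥ 4) = 17/29.
Σ X·P over the event = 1·(3/29) + 1·(5/29) + 4·(4/29) + 6·(1/29) + 6·(4/29) = 54/29.
E[X | Z ≥ 4] = (54/29) / (17/29) = 54/17.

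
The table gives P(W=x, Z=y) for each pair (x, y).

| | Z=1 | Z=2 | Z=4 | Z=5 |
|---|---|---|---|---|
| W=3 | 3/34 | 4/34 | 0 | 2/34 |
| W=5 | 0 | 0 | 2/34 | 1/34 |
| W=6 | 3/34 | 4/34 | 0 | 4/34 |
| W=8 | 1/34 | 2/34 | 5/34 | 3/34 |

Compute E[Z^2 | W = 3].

P(W = 3) = 9/34.
Σ Z^2·P over the event = 1·(3/34) + 4·(4/34) + 25·(2/34) = 69/34.
E[Z^2 | W = 3] = (69/34) / (9/34) = 23/3.

23/3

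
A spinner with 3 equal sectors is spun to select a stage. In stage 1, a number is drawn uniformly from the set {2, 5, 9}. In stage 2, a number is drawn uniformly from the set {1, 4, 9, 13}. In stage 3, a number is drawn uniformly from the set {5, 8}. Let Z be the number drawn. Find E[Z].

E[Z | stage 1] = (2+5+9)/3 = 16/3.
E[Z | stage 2] = (1+4+9+13)/4 = 27/4.
E[Z | stage 3] = (5+8)/2 = 13/2.
By the law of total expectation,
E[Z] = (1/3)·(16/3) + (1/3)·(27/4) + (1/3)·(13/2) = 223/36.

223/36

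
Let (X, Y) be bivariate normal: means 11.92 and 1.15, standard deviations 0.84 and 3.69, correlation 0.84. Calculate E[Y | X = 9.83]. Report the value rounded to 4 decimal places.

The regression of Y on X has slope ρ·σ_Y/σ_X and passes through (μ_X, μ_Y).
E[Y | X=9.83] = 1.15 + (0.84)·(3.69/0.84)·(9.83 − (11.92)) = 1.15 + (3.69)·(-2.09) = -6.5621.

-6.5621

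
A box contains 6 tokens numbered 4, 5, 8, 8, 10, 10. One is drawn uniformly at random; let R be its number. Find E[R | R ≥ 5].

41/5

P(R ≥ 5) = 5/6.
Σ over the event: 5·1/6 + 8·1/3 + 10·1/3 = 41/6.
E[R | R ≥ 5] = (41/6) / (5/6) = 41/5.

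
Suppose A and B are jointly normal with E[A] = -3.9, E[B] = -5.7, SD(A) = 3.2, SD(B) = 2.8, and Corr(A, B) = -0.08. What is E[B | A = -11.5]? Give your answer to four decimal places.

For a bivariate normal, E[B | A=x] = μ_B + ρ·(σ_B/σ_A)·(x − μ_A).
E[B | A=-11.5] = -5.7 + (-0.08)·(2.8/3.2)·(-11.5 − (-3.9)) = -5.7 + (-0.07)·(-7.6) = -5.1680.

-5.1680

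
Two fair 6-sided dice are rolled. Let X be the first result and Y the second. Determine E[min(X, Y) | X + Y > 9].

29/6

Outcomes with X + Y > 9: (4,6), (5,5), (5,6), (6,4), (6,5), (6,6), each with probability 1/36.
E[min(X, Y) | X + Y > 9] = (4 + 5 + 5 + 4 + 5 + 6) / 6 = 29/6.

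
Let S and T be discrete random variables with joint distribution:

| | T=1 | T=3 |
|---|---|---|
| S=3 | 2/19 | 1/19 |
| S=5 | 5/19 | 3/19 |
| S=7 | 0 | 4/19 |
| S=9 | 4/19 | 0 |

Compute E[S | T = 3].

23/4

P(T = 3) = 8/19.
Summing S·P(S=x,T=y) over the conditioning event gives 46/19.
E[S | T = 3] = (46/19) / (8/19) = 23/4.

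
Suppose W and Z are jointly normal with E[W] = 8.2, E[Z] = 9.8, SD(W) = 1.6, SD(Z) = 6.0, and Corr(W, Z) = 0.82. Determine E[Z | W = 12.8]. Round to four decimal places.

23.9450

The regression of Z on W has slope ρ·σ_Z/σ_W and passes through (μ_W, μ_Z).
E[Z | W=12.8] = 9.8 + (0.82)·(6.0/1.6)·(12.8 − (8.2)) = 9.8 + (3.075)·(4.6) = 23.9450.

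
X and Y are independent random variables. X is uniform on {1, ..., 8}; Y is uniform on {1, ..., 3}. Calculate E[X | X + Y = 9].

7

P(X + Y = 9) = 1/8.
Summing X·P(x,y) over outcomes with X + Y = 9 gives 7/8.
E[X | X + Y = 9] = (7/8) / (1/8) = 7.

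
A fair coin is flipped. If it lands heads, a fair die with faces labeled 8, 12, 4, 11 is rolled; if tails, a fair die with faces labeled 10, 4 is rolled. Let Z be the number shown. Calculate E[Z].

E[Z | heads] = (8+12+4+11)/4 = 35/4.
E[Z | tails] = (10+4)/2 = 7.
By the law of total expectation,
E[Z] = (1/2)·(35/4) + (1/2)·(7) = 63/8.

63/8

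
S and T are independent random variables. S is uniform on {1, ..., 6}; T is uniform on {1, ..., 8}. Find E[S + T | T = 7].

21/2

Outcomes with T = 7: (1,7), (2,7), (3,7), (4,7), (5,7), (6,7), each with probability 1/48.
E[S + T | T = 7] = (8 + 9 + 10 + 11 + 12 + 13) / 6 = 21/2.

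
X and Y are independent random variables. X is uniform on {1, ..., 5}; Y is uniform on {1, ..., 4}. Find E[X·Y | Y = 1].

3

Outcomes with Y = 1: (1,1), (2,1), (3,1), (4,1), (5,1), each with probability 1/20.
E[X·Y | Y = 1] = (1 + 2 + 3 + 4 + 5) / 5 = 3.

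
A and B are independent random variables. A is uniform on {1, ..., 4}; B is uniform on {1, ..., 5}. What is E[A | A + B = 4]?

2

P(A + B = 4) = 3/20.
Summing A·P(x,y) over outcomes with A + B = 4 gives 3/10.
E[A | A + B = 4] = (3/10) / (3/20) = 2.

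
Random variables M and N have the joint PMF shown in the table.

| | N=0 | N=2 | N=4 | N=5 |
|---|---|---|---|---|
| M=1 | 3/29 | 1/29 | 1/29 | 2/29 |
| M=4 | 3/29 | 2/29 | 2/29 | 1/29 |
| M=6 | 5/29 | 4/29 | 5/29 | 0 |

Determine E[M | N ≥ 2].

P(N ≥ 2) = 18/29.
Σ M·P over the event = 1·(1/29) + 1·(1/29) + 1·(2/29) + 4·(2/29) + 4·(2/29) + 4·(1/29) + 6·(4/29) + 6·(5/29) = 78/29.
E[M | N ≥ 2] = (78/29) / (18/29) = 13/3.

13/3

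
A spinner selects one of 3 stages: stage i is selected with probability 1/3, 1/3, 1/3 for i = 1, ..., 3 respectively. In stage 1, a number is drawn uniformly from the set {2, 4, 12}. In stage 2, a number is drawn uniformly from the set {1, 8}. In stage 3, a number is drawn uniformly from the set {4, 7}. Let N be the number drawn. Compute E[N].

16/3

E[N | stage 1] = (2+4+12)/3 = 6.
E[N | stage 2] = (1+8)/2 = 9/2.
E[N | stage 3] = (4+7)/2 = 11/2.
By the law of total expectation,
E[N] = (1/3)·(6) + (1/3)·(9/2) + (1/3)·(11/2) = 16/3.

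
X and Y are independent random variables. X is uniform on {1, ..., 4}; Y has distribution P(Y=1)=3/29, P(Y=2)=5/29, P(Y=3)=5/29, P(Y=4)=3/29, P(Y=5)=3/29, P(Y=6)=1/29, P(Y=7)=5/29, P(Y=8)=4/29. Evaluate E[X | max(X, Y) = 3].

54/23

P(max(X, Y) = 3) = 23/116.
Summing X·P(x,y) over outcomes with max(X, Y) = 3 gives 27/58.
E[X | max(X, Y) = 3] = (27/58) / (23/116) = 54/23.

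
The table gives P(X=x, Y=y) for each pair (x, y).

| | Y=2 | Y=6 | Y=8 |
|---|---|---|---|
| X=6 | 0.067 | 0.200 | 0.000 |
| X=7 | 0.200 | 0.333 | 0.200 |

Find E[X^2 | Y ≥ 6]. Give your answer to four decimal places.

45.4529

P(Y ≥ 6) = 0.733.
Summing X^2·P(X=x,Y=y) over the conditioning event gives 33.317.
E[X^2 | Y ≥ 6] = (33.317) / (0.733) = 45.4529.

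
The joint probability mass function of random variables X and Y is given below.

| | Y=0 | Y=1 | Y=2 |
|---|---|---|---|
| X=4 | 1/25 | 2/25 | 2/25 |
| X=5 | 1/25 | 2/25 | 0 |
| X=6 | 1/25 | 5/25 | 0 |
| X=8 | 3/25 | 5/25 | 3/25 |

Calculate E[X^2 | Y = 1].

P(Y = 1) = 14/25.
Σ X^2·P over the event = 16·(2/25) + 25·(2/25) + 36·(5/25) + 64·(5/25) = 582/25.
E[X^2 | Y = 1] = (582/25) / (14/25) = 291/7.

291/7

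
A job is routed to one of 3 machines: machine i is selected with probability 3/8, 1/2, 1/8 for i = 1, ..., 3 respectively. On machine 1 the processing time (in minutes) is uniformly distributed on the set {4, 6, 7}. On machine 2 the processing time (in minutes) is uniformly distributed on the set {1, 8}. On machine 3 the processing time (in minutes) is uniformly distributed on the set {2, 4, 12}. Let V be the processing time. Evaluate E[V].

E[V | machine 1] = (4+6+7)/3 = 17/3.
E[V | machine 2] = (1+8)/2 = 9/2.
E[V | machine 3] = (2+4+12)/3 = 6.
By the law of total expectation,
E[V] = (3/8)·(17/3) + (1/2)·(9/2) + (1/8)·(6) = 41/8.

41/8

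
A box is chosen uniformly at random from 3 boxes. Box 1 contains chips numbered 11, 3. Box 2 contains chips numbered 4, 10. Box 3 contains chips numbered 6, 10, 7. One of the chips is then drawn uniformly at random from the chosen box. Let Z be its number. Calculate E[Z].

E[Z | box 1] = (11+3)/2 = 7.
E[Z | box 2] = (4+10)/2 = 7.
E[Z | box 3] = (6+10+7)/3 = 23/3.
By the law of total expectation,
E[Z] = (1/3)·(7) + (1/3)·(7) + (1/3)·(23/3) = 65/9.

65/9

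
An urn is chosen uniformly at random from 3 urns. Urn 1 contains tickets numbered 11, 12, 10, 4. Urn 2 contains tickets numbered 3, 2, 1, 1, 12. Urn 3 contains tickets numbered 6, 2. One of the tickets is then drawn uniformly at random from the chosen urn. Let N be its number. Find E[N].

341/60

E[N | urn 1] = (11+12+10+4)/4 = 37/4.
E[N | urn 2] = (3+2+1+1+12)/5 = 19/5.
E[N | urn 3] = (6+2)/2 = 4.
E[N] = (1/3)·(37/4) + (1/3)·(19/5) + (1/3)·(4) = 341/60.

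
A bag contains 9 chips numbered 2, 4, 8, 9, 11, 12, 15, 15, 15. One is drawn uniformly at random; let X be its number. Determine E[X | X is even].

P(X is even) = 4/9.
Σ over the event: 2·1/9 + 4·1/9 + 8·1/9 + 12·1/9 = 26/9.
E[X | X is even] = (26/9) / (4/9) = 13/2.

13/2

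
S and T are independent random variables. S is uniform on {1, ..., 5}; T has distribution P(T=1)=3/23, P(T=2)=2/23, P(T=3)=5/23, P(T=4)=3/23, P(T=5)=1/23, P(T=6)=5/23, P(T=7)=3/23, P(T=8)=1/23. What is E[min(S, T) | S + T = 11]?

P(S + T = 11) = 9/115.
Summing min(S,T)·P(x,y) over outcomes with S + T = 11 gives 8/23.
E[min(S, T) | S + T = 11] = (8/23) / (9/115) = 40/9.

40/9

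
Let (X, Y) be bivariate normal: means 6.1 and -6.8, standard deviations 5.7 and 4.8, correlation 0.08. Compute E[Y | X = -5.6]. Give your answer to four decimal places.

The regression of Y on X has slope ρ·σ_Y/σ_X and passes through (μ_X, μ_Y).
E[Y | X=-5.6] = -6.8 + (0.08)·(4.8/5.7)·(-5.6 − (6.1)) = -6.8 + (0.067368)·(-11.7) = -7.5882.

-7.5882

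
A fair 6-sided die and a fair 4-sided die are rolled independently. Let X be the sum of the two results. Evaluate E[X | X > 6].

P(X > 6) = 5/12.
Σ over the event: 7·1/6 + 8·1/8 + 9·1/12 + 10·1/24 = 10/3.
E[X | X > 6] = (10/3) / (5/12) = 8.

8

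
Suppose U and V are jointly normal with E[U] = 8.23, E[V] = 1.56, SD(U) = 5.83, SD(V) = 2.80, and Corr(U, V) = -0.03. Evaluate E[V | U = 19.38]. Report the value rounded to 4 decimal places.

1.3993

The regression of V on U has slope ρ·σ_V/σ_U and passes through (μ_U, μ_V).
E[V | U=19.38] = 1.56 + (-0.03)·(2.80/5.83)·(19.38 − (8.23)) = 1.56 + (-0.0144082)·(11.15) = 1.3993.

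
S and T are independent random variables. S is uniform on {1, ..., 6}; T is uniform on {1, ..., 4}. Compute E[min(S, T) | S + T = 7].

Outcomes with S + T = 7: (3,4), (4,3), (5,2), (6,1), each with probability 1/24.
E[min(S, T) | S + T = 7] = (3 + 3 + 2 + 1) / 4 = 9/4.

9/4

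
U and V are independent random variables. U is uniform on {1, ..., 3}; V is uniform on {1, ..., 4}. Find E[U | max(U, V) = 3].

12/5

P(max(U, V) = 3) = 5/12.
Summing U·P(x,y) over outcomes with max(U, V) = 3 gives 1.
E[U | max(U, V) = 3] = (1) / (5/12) = 12/5.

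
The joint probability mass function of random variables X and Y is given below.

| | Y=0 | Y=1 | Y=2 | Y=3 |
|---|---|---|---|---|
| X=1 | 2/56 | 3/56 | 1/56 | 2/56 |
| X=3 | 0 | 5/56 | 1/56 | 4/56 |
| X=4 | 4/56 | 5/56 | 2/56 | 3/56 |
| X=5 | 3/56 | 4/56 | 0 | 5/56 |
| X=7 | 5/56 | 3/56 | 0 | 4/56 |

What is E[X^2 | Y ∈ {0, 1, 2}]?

P(Y ∈ {0, 1, 2}) = 19/28.
Summing X^2·P(X=x,Y=y) over the conditioning event gives 803/56.
E[X^2 | Y ∈ {0, 1, 2}] = (803/56) / (19/28) = 803/38.

803/38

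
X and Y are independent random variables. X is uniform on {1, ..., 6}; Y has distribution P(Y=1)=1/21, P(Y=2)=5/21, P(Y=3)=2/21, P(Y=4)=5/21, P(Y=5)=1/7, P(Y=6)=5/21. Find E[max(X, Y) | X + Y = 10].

75/13

P(X + Y = 10) = 13/126.
Summing max(X,Y)·P(x,y) over outcomes with X + Y = 10 gives 25/42.
E[max(X, Y) | X + Y = 10] = (25/42) / (13/126) = 75/13.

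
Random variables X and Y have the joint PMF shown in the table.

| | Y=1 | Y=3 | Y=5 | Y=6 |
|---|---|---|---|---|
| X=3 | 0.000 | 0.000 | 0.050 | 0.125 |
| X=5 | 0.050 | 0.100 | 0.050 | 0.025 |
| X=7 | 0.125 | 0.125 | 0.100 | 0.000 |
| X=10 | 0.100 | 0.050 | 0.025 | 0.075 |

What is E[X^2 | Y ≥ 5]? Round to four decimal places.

40.7778

P(Y ≥ 5) = 0.450.
Summing X^2·P(X=x,Y=y) over the conditioning event gives 18.350.
E[X^2 | Y ≥ 5] = (18.350) / (0.450) = 40.7778.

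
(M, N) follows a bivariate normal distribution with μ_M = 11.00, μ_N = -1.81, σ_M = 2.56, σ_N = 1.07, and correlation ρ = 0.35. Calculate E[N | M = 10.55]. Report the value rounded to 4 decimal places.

E[N | M=x] = μ_N + ρ(σ_N/σ_M)(x − μ_M) for jointly normal variables.
E[N | M=10.55] = -1.81 + (0.35)·(1.07/2.56)·(10.55 − (11.00)) = -1.81 + (0.14629)·(-0.45) = -1.8758.

-1.8758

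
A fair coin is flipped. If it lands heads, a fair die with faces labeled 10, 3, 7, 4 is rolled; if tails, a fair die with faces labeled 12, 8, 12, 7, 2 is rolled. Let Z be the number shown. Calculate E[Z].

71/10

E[Z | heads] = (10+3+7+4)/4 = 6.
E[Z | tails] = (12+8+12+7+2)/5 = 41/5.
E[Z] = (1/2)·(6) + (1/2)·(41/5) = 71/10.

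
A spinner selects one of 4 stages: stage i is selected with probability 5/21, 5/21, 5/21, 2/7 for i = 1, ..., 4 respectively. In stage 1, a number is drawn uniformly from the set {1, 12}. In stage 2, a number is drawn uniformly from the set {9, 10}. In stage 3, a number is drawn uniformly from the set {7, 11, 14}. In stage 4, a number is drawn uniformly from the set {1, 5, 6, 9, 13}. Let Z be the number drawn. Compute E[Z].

2612/315

E[Z | stage 1] = (1+12)/2 = 13/2.
E[Z | stage 2] = (9+10)/2 = 19/2.
E[Z | stage 3] = (7+11+14)/3 = 32/3.
E[Z | stage 4] = (1+5+6+9+13)/5 = 34/5.
E[Z] = (5/21)·(13/2) + (5/21)·(19/2) + (5/21)·(32/3) + (2/7)·(34/5) = 2612/315.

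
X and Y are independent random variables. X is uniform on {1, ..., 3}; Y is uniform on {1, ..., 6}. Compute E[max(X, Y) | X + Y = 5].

Outcomes with X + Y = 5: (1,4), (2,3), (3,2), each with probability 1/18.
E[max(X, Y) | X + Y = 5] = (4 + 3 + 3) / 3 = 10/3.

10/3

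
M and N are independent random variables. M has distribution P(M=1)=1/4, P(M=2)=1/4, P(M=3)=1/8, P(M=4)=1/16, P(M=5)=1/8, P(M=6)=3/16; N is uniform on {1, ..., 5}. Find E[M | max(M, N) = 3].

P(max(M, N) = 3) = 7/40.
Summing M·P(x,y) over outcomes with max(M, N) = 3 gives 3/8.
E[M | max(M, N) = 3] = (3/8) / (7/40) = 15/7.

15/7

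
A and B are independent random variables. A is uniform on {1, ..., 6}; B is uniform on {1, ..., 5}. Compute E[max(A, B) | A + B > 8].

11/2

P(A + B > 8) = 1/5.
Summing max(A,B)·P(x,y) over outcomes with A + B > 8 gives 11/10.
E[max(A, B) | A + B > 8] = (11/10) / (1/5) = 11/2.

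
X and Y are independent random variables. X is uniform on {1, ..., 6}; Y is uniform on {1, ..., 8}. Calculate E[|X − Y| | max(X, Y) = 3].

Outcomes with max(X, Y) = 3: (1,3), (2,3), (3,1), (3,2), (3,3), each with probability 1/48.
E[|X − Y| | max(X, Y) = 3] = (2 + 1 + 2 + 1 + 0) / 5 = 6/5.

6/5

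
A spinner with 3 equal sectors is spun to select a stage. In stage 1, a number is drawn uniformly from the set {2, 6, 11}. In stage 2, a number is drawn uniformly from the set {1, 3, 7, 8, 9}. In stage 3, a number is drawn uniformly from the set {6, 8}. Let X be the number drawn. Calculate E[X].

284/45

E[X | stage 1] = (2+6+11)/3 = 19/3.
E[X | stage 2] = (1+3+7+8+9)/5 = 28/5.
E[X | stage 3] = (6+8)/2 = 7.
By the law of total expectation,
E[X] = (1/3)·(19/3) + (1/3)·(28/5) + (1/3)·(7) = 284/45.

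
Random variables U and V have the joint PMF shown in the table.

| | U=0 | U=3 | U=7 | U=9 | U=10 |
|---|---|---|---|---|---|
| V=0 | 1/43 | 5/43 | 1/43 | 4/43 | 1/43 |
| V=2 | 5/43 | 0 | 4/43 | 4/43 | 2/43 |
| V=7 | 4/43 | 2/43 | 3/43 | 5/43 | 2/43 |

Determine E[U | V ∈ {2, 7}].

176/31

P(V ∈ {2, 7}) = 31/43.
Summing U·P(U=x,V=y) over the conditioning event gives 176/43.
E[U | V ∈ {2, 7}] = (176/43) / (31/43) = 176/31.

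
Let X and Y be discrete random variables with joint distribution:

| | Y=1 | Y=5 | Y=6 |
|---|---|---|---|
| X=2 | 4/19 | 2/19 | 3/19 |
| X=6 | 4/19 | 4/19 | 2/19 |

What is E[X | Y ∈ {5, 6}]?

P(Y ∈ {5, 6}) = 11/19.
Summing X·P(X=x,Y=y) over the conditioning event gives 46/19.
E[X | Y ∈ {5, 6}] = (46/19) / (11/19) = 46/11.

46/11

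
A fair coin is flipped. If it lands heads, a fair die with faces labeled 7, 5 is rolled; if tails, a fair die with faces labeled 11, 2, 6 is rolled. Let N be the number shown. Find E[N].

E[N | heads] = (7+5)/2 = 6.
E[N | tails] = (11+2+6)/3 = 19/3.
E[N] = (1/2)·(6) + (1/2)·(19/3) = 37/6.

37/6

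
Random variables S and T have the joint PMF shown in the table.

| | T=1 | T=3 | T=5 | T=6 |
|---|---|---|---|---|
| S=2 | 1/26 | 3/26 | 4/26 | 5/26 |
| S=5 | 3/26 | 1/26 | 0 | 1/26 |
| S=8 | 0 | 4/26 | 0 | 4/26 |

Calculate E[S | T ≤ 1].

17/4

P(T ≤ 1) = 2/13.
Summing S·P(S=x,T=y) over the conditioning event gives 17/26.
E[S | T ≤ 1] = (17/26) / (2/13) = 17/4.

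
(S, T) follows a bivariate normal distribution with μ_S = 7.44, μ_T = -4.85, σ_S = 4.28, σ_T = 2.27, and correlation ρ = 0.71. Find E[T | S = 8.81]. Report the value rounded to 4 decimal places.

-4.3341

The regression of T on S has slope ρ·σ_T/σ_S and passes through (μ_S, μ_T).
E[T | S=8.81] = -4.85 + (0.71)·(2.27/4.28)·(8.81 − (7.44)) = -4.85 + (0.37657)·(1.37) = -4.3341.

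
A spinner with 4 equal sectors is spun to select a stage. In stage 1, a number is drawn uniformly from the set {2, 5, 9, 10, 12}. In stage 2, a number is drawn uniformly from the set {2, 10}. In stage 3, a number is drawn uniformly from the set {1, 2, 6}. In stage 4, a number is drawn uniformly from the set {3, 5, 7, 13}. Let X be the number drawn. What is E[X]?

59/10

E[X | stage 1] = (2+5+9+10+12)/5 = 38/5.
E[X | stage 2] = (2+10)/2 = 6.
E[X | stage 3] = (1+2+6)/3 = 3.
E[X | stage 4] = (3+5+7+13)/4 = 7.
E[X] = (1/4)·(38/5) + (1/4)·(6) + (1/4)·(3) + (1/4)·(7) = 59/10.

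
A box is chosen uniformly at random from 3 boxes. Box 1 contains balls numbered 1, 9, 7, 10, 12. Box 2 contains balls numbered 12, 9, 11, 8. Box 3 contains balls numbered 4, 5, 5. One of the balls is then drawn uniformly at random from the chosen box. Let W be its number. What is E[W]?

E[W | box 1] = (1+9+7+10+12)/5 = 39/5.
E[W | box 2] = (12+9+11+8)/4 = 10.
E[W | box 3] = (4+5+5)/3 = 14/3.
E[W] = (1/3)·(39/5) + (1/3)·(10) + (1/3)·(14/3) = 337/45.

337/45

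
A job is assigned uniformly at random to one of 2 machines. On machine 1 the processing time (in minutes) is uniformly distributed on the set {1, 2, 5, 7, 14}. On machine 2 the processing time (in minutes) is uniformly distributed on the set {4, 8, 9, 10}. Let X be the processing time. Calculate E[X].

E[X | machine 1] = (1+2+5+7+14)/5 = 29/5.
E[X | machine 2] = (4+8+9+10)/4 = 31/4.
By the law of total expectation,
E[X] = (1/2)·(29/5) + (1/2)·(31/4) = 271/40.

271/40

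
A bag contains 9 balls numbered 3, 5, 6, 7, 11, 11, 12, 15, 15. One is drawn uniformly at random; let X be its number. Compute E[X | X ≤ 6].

14/3

P(X ≤ 6) = 1/3.
Σ over the event: 3·1/9 + 5·1/9 + 6·1/9 = 14/9.
E[X | X ≤ 6] = (14/9) / (1/3) = 14/3.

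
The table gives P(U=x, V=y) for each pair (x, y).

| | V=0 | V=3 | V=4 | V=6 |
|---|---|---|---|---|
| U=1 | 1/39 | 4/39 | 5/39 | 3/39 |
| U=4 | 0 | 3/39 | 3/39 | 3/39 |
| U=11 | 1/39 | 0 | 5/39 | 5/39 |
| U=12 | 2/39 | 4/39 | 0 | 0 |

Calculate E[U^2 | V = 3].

P(V = 3) = 11/39.
Σ U^2·P over the event = 1·(4/39) + 16·(3/39) + 144·(4/39) = 628/39.
E[U^2 | V = 3] = (628/39) / (11/39) = 628/11.

628/11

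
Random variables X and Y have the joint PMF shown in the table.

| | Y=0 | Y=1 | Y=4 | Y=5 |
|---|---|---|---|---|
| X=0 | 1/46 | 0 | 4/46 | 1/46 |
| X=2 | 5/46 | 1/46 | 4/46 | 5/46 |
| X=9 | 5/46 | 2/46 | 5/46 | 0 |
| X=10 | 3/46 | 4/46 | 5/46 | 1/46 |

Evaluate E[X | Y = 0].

P(Y = 0) = 7/23.
Σ X·P over the event = 0·(1/46) + 2·(5/46) + 9·(5/46) + 10·(3/46) = 85/46.
E[X | Y = 0] = (85/46) / (7/23) = 85/14.

85/14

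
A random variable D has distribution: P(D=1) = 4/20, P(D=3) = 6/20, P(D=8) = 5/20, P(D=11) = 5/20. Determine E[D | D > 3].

P(D > 3) = 1/2.
Σ over the event: 8·1/4 + 11·1/4 = 19/4.
E[D | D > 3] = (19/4) / (1/2) = 19/2.

19/2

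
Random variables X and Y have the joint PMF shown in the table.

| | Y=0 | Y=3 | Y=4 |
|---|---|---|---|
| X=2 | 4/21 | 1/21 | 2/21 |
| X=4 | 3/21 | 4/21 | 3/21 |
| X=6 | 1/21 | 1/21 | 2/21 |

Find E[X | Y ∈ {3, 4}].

P(Y ∈ {3, 4}) = 13/21.
Σ X·P over the event = 2·(1/21) + 2·(2/21) + 4·(4/21) + 4·(3/21) + 6·(1/21) + 6·(2/21) = 52/21.
E[X | Y ∈ {3, 4}] = (52/21) / (13/21) = 4.

4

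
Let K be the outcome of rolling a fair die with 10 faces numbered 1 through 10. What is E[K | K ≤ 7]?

Given K ≤ 7, K is equally likely to be any of {1, 2, 3, 4, 5, 6, 7}.
E[K | K ≤ 7] = (1 + 2 + 3 + 4 + 5 + 6 + 7) / 7 = 4.

4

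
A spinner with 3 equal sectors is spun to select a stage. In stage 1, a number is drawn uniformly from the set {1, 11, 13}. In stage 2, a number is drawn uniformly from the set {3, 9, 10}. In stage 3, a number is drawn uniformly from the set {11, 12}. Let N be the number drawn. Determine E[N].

163/18

E[N | stage 1] = (1+11+13)/3 = 25/3.
E[N | stage 2] = (3+9+10)/3 = 22/3.
E[N | stage 3] = (11+12)/2 = 23/2.
By the law of total expectation,
E[N] = (1/3)·(25/3) + (1/3)·(22/3) + (1/3)·(23/2) = 163/18.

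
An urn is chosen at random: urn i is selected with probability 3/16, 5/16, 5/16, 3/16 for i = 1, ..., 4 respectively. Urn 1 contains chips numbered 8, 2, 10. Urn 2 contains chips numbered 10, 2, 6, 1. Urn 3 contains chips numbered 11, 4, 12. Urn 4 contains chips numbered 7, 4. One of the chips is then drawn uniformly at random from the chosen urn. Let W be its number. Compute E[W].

E[W | urn 1] = (8+2+10)/3 = 20/3.
E[W | urn 2] = (10+2+6+1)/4 = 19/4.
E[W | urn 3] = (11+4+12)/3 = 9.
E[W | urn 4] = (7+4)/2 = 11/2.
E[W] = (3/16)·(20/3) + (5/16)·(19/4) + (5/16)·(9) + (3/16)·(11/2) = 421/64.

421/64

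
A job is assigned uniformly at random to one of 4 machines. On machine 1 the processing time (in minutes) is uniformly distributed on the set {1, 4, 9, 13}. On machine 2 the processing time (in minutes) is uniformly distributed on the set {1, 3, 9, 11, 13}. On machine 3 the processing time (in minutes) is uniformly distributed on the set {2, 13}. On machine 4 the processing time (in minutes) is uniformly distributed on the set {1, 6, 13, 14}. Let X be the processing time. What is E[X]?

E[X | machine 1] = (1+4+9+13)/4 = 27/4.
E[X | machine 2] = (1+3+9+11+13)/5 = 37/5.
E[X | machine 3] = (2+13)/2 = 15/2.
E[X | machine 4] = (1+6+13+14)/4 = 17/2.
By the law of total expectation,
E[X] = (1/4)·(27/4) + (1/4)·(37/5) + (1/4)·(15/2) + (1/4)·(17/2) = 603/80.

603/80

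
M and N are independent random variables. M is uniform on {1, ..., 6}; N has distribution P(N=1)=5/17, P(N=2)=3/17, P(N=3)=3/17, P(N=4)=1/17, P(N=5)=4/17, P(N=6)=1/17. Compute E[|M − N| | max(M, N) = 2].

P(max(M, N) = 2) = 11/102.
Summing |M−N|·P(x,y) over outcomes with max(M, N) = 2 gives 4/51.
E[|M − N| | max(M, N) = 2] = (4/51) / (11/102) = 8/11.

8/11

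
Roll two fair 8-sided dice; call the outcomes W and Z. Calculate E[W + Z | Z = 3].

15/2

Outcomes with Z = 3: (1,3), (2,3), (3,3), (4,3), (5,3), (6,3), (7,3), (8,3), each with probability 1/64.
E[W + Z | Z = 3] = (4 + 5 + 6 + 7 + 8 + 9 + 10 + 11) / 8 = 15/2.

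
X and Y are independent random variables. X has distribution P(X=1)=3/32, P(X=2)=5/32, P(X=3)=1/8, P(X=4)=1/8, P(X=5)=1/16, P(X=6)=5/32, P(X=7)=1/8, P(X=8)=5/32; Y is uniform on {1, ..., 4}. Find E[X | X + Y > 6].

P(X + Y > 6) = 37/64.
Summing X·P(x,y) over outcomes with X + Y > 6 gives 233/64.
E[X | X + Y > 6] = (233/64) / (37/64) = 233/37.

233/37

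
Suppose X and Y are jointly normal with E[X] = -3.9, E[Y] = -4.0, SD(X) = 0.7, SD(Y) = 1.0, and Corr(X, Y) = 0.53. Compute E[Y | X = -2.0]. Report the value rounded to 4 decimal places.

E[Y | X=x] = μ_Y + ρ(σ_Y/σ_X)(x − μ_X) for jointly normal variables.
E[Y | X=-2.0] = -4.0 + (0.53)·(1.0/0.7)·(-2.0 − (-3.9)) = -4.0 + (0.75714)·(1.9) = -2.5614.

-2.5614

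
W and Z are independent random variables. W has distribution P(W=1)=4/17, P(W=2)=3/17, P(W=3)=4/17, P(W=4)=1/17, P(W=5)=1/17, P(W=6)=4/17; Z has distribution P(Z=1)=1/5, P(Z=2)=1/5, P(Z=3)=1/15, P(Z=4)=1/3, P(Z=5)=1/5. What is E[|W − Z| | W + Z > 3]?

475/222

P(W + Z > 3) = 74/85.
Summing |W−Z|·P(x,y) over outcomes with W + Z > 3 gives 95/51.
E[|W − Z| | W + Z > 3] = (95/51) / (74/85) = 475/222.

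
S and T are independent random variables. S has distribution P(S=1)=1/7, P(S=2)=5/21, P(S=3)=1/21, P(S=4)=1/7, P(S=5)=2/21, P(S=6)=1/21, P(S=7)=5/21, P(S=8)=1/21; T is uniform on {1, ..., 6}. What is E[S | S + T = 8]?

P(S + T = 8) = 17/126.
Summing S·P(x,y) over outcomes with S + T = 8 gives 38/63.
E[S | S + T = 8] = (38/63) / (17/126) = 76/17.

76/17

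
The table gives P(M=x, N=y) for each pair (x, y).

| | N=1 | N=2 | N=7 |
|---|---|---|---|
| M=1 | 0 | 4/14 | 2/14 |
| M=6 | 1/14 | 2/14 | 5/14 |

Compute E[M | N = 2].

P(N = 2) = 3/7.
Σ M·P over the event = 1·(4/14) + 6·(2/14) = 8/7.
E[M | N = 2] = (8/7) / (3/7) = 8/3.

8/3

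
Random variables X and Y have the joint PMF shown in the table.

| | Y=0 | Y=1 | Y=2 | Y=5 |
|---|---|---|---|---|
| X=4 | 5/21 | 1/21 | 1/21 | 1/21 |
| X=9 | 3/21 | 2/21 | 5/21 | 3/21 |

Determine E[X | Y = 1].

22/3

P(Y = 1) = 1/7.
Σ X·P over the event = 4·(1/21) + 9·(2/21) = 22/21.
E[X | Y = 1] = (22/21) / (1/7) = 22/3.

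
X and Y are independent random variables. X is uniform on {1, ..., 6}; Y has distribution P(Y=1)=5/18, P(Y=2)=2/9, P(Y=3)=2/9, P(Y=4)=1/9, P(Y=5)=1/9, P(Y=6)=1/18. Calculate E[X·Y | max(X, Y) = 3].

P(max(X, Y) = 3) = 7/36.
Summing XY·P(x,y) over outcomes with max(X, Y) = 3 gives 37/36.
E[X·Y | max(X, Y) = 3] = (37/36) / (7/36) = 37/7.

37/7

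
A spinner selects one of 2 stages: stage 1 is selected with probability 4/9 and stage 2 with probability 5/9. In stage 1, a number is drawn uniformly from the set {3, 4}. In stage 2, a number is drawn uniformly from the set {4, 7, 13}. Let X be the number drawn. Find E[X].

E[X | stage 1] = (3+4)/2 = 7/2.
E[X | stage 2] = (4+7+13)/3 = 8.
E[X] = (4/9)·(7/2) + (5/9)·(8) = 6.

6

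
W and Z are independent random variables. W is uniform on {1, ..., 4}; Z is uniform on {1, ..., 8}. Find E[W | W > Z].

Outcomes with W > Z: (2,1), (3,1), (3,2), (4,1), (4,2), (4,3), each with probability 1/32.
E[W | W > Z] = (2 + 3 + 3 + 4 + 4 + 4) / 6 = 10/3.

10/3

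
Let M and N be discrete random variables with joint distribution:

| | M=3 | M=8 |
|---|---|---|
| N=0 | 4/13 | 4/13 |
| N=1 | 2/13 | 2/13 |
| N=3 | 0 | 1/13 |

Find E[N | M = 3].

1/3

P(M = 3) = 6/13.
Σ N·P over the event = 0·(4/13) + 1·(2/13) = 2/13.
E[N | M = 3] = (2/13) / (6/13) = 1/3.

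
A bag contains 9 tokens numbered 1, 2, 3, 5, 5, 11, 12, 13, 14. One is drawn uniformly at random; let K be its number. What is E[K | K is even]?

28/3

P(K is even) = 1/3.
Σ over the event: 2·1/9 + 12·1/9 + 14·1/9 = 28/9.
E[K | K is even] = (28/9) / (1/3) = 28/3.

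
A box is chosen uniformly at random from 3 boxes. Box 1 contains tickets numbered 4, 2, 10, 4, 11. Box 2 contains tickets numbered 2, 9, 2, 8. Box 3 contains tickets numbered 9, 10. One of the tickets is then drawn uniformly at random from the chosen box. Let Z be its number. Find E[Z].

E[Z | box 1] = (4+2+10+4+11)/5 = 31/5.
E[Z | box 2] = (2+9+2+8)/4 = 21/4.
E[Z | box 3] = (9+10)/2 = 19/2.
E[Z] = (1/3)·(31/5) + (1/3)·(21/4) + (1/3)·(19/2) = 419/60.

419/60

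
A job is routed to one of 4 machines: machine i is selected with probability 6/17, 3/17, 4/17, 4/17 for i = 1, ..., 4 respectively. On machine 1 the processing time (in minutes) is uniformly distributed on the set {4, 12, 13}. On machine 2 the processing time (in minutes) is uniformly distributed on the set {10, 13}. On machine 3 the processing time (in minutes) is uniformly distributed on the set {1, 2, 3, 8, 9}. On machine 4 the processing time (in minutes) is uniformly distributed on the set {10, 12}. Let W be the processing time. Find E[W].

1549/170

E[W | machine 1] = (4+12+13)/3 = 29/3.
E[W | machine 2] = (10+13)/2 = 23/2.
E[W | machine 3] = (1+2+3+8+9)/5 = 23/5.
E[W | machine 4] = (10+12)/2 = 11.
E[W] = (6/17)·(29/3) + (3/17)·(23/2) + (4/17)·(23/5) + (4/17)·(11) = 1549/170.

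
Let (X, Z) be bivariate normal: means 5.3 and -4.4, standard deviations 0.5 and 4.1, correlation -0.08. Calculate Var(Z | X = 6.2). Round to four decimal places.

For a bivariate normal, Var(Z | X=x) = σ_Z²(1 − ρ²).
Var(Z | X=6.2) = (4.1)²·(1 − (-0.08)²) = 16.81·0.9936 = 16.7024.

16.7024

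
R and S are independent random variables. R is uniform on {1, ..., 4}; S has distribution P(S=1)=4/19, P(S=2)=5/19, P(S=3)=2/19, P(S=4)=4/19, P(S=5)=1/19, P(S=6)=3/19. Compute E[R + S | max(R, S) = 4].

P(max(R, S) = 4) = 27/76.
Summing (R+S)·P(x,y) over outcomes with max(R, S) = 4 gives 42/19.
E[R + S | max(R, S) = 4] = (42/19) / (27/76) = 56/9.

56/9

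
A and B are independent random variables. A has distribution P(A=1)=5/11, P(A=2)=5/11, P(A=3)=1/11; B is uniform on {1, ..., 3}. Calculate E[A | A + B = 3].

3/2

P(A + B = 3) = 10/33.
Summing A·P(x,y) over outcomes with A + B = 3 gives 5/11.
E[A | A + B = 3] = (5/11) / (10/33) = 3/2.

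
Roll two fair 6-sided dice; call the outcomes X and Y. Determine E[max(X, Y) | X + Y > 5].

67/13

P(X + Y > 5) = 13/18.
Summing max(X,Y)·P(x,y) over outcomes with X + Y > 5 gives 67/18.
E[max(X, Y) | X + Y > 5] = (67/18) / (13/18) = 67/13.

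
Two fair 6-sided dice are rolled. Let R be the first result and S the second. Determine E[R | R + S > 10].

17/3

Outcomes with R + S > 10: (5,6), (6,5), (6,6), each with probability 1/36.
E[R | R + S > 10] = (5 + 6 + 6) / 3 = 17/3.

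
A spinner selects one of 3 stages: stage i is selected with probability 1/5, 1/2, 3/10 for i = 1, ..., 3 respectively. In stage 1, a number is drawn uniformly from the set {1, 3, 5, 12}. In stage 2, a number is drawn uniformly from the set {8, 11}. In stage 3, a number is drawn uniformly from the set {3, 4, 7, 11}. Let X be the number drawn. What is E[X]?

E[X | stage 1] = (1+3+5+12)/4 = 21/4.
E[X | stage 2] = (8+11)/2 = 19/2.
E[X | stage 3] = (3+4+7+11)/4 = 25/4.
By the law of total expectation,
E[X] = (1/5)·(21/4) + (1/2)·(19/2) + (3/10)·(25/4) = 307/40.

307/40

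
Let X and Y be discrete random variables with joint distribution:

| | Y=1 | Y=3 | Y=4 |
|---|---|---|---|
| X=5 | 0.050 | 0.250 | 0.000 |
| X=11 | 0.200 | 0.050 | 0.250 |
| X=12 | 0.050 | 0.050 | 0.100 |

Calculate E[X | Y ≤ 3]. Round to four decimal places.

P(Y ≤ 3) = 0.650.
Σ X·P over the event = 5·(0.050) + 5·(0.250) + 11·(0.200) + 11·(0.050) + 12·(0.050) + 12·(0.050) = 5.450.
E[X | Y ≤ 3] = (5.450) / (0.650) = 8.3846.

8.3846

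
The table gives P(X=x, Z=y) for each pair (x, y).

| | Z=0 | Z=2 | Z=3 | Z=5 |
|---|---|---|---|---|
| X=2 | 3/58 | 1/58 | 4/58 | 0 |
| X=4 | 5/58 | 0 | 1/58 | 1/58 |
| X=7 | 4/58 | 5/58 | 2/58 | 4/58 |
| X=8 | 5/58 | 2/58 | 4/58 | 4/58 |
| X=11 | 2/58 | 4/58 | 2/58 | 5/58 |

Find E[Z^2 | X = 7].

P(X = 7) = 15/58.
Σ Z^2·P over the event = 0·(4/58) + 4·(5/58) + 9·(2/58) + 25·(4/58) = 69/29.
E[Z^2 | X = 7] = (69/29) / (15/58) = 46/5.

46/5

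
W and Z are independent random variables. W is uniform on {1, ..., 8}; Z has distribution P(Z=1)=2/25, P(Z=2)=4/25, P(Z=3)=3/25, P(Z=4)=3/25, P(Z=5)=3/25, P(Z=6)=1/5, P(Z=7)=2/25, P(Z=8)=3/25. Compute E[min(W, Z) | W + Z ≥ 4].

107/32

P(W + Z ≥ 4) = 24/25.
Summing min(W,Z)·P(x,y) over outcomes with W + Z ≥ 4 gives 321/100.
E[min(W, Z) | W + Z ≥ 4] = (321/100) / (24/25) = 107/32.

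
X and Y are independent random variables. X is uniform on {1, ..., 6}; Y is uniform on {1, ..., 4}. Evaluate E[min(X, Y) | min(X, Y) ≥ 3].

P(min(X, Y) ≥ 3) = 1/3.
Summing min(X,Y)·P(x,y) over outcomes with min(X, Y) ≥ 3 gives 9/8.
E[min(X, Y) | min(X, Y) ≥ 3] = (9/8) / (1/3) = 27/8.

27/8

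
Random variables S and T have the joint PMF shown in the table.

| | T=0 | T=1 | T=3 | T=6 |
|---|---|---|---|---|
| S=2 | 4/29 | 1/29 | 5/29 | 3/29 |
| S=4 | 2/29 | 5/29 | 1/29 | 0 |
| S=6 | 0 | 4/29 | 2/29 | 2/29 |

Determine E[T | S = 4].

1

P(S = 4) = 8/29.
Summing T·P(S=x,T=y) over the conditioning event gives 8/29.
E[T | S = 4] = (8/29) / (8/29) = 1.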